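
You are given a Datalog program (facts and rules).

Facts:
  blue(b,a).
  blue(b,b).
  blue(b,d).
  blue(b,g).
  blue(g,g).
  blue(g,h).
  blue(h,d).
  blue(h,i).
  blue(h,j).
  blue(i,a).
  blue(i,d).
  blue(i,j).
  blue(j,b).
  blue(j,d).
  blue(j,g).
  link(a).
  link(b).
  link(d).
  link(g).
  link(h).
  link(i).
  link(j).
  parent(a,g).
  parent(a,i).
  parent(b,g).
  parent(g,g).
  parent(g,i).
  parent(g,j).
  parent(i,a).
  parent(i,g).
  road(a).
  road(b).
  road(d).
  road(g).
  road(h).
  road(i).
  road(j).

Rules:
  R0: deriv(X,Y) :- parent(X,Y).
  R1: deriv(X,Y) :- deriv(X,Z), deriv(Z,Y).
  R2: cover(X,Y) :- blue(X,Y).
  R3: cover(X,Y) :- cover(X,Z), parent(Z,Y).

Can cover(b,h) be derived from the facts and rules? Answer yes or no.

no

round 1: derive cover(b,a) via R2 from blue(b,a)
round 1: derive cover(b,b) via R2 from blue(b,b)
round 1: derive cover(b,d) via R2 from blue(b,d)
round 1: derive cover(b,g) via R2 from blue(b,g)
round 1: derive cover(g,g) via R2 from blue(g,g)
round 1: derive cover(g,h) via R2 from blue(g,h)
round 1: derive cover(h,d) via R2 from blue(h,d)
round 1: derive cover(h,i) via R2 from blue(h,i)
round 1: derive cover(h,j) via R2 from blue(h,j)
round 1: derive cover(i,a) via R2 from blue(i,a)
round 1: derive cover(i,d) via R2 from blue(i,d)
round 1: derive cover(i,j) via R2 from blue(i,j)
round 1: derive cover(j,b) via R2 from blue(j,b)
round 1: derive cover(j,d) via R2 from blue(j,d)
round 1: derive cover(j,g) via R2 from blue(j,g)
round 2: derive cover(b,i) via R3 from cover(b,a), parent(a,i)
round 2: derive cover(b,j) via R3 from cover(b,g), parent(g,j)
round 2: derive cover(g,i) via R3 from cover(g,g), parent(g,i)
round 2: derive cover(g,j) via R3 from cover(g,g), parent(g,j)
round 2: derive cover(h,a) via R3 from cover(h,i), parent(i,a)
round 2: derive cover(h,g) via R3 from cover(h,i), parent(i,g)
round 2: derive cover(i,g) via R3 from cover(i,a), parent(a,g)
round 2: derive cover(i,i) via R3 from cover(i,a), parent(a,i)
round 2: derive cover(j,i) via R3 from cover(j,g), parent(g,i)
round 2: derive cover(j,j) via R3 from cover(j,g), parent(g,j)
round 3: derive cover(g,a) via R3 from cover(g,i), parent(i,a)
round 3: derive cover(j,a) via R3 from cover(j,i), parent(i,a)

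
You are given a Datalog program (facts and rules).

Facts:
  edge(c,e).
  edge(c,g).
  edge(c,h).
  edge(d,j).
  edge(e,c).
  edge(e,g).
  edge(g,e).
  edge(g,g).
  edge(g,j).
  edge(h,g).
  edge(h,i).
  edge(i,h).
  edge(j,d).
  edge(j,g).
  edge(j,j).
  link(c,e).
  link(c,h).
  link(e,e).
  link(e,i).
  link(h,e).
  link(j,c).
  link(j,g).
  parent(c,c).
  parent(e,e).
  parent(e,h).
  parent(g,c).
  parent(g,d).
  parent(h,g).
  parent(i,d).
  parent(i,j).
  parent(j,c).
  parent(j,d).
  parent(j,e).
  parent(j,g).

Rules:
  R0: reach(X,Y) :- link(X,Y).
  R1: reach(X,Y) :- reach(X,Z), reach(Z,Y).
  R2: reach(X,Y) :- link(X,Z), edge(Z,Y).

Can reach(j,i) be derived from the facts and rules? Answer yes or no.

yes

round 1: derive reach(c,e) via R0 from link(c,e)
round 1: derive reach(c,h) via R0 from link(c,h)
round 1: derive reach(e,e) via R0 from link(e,e)
round 1: derive reach(e,i) via R0 from link(e,i)
round 1: derive reach(h,e) via R0 from link(h,e)
round 1: derive reach(j,c) via R0 from link(j,c)
round 1: derive reach(j,g) via R0 from link(j,g)
round 1: derive reach(c,c) via R2 from link(c,e), edge(e,c)
round 1: derive reach(c,g) via R2 from link(c,e), edge(e,g)
round 1: derive reach(c,i) via R2 from link(c,h), edge(h,i)
round 1: derive reach(e,c) via R2 from link(e,e), edge(e,c)
round 1: derive reach(e,g) via R2 from link(e,e), edge(e,g)
round 1: derive reach(e,h) via R2 from link(e,i), edge(i,h)
round 1: derive reach(h,c) via R2 from link(h,e), edge(e,c)
round 1: derive reach(h,g) via R2 from link(h,e), edge(e,g)
round 1: derive reach(j,e) via R2 from link(j,c), edge(c,e)
round 1: derive reach(j,h) via R2 from link(j,c), edge(c,h)
round 1: derive reach(j,j) via R2 from link(j,g), edge(g,j)
round 2: derive reach(h,h) via R1 from reach(h,c), reach(c,h)
round 2: derive reach(h,i) via R1 from reach(h,c), reach(c,i)
round 2: derive reach(j,i) via R1 from reach(j,c), reach(c,i)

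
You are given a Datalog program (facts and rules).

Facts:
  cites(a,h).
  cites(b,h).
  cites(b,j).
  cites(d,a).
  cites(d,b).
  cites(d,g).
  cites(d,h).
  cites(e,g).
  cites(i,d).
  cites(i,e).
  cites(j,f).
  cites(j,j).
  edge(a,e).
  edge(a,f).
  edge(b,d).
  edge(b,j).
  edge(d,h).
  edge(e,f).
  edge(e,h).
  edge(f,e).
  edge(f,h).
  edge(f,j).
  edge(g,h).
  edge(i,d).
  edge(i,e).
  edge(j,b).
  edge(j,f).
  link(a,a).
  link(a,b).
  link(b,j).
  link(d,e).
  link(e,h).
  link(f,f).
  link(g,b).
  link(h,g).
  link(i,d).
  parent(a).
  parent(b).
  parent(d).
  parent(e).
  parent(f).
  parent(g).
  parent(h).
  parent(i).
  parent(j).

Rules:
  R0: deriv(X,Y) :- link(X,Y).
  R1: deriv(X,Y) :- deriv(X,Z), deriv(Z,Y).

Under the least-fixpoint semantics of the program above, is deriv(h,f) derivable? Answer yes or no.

no

round 1: derive deriv(a,a) via R0 from link(a,a)
round 1: derive deriv(a,b) via R0 from link(a,b)
round 1: derive deriv(b,j) via R0 from link(b,j)
round 1: derive deriv(d,e) via R0 from link(d,e)
round 1: derive deriv(e,h) via R0 from link(e,h)
round 1: derive deriv(f,f) via R0 from link(f,f)
round 1: derive deriv(g,b) via R0 from link(g,b)
round 1: derive deriv(h,g) via R0 from link(h,g)
round 1: derive deriv(i,d) via R0 from link(i,d)
round 2: derive deriv(a,j) via R1 from deriv(a,b), deriv(b,j)
round 2: derive deriv(d,h) via R1 from deriv(d,e), deriv(e,h)
round 2: derive deriv(e,g) via R1 from deriv(e,h), deriv(h,g)
round 2: derive deriv(g,j) via R1 from deriv(g,b), deriv(b,j)
round 2: derive deriv(h,b) via R1 from deriv(h,g), deriv(g,b)
round 2: derive deriv(i,e) via R1 from deriv(i,d), deriv(d,e)
round 3: derive deriv(d,b) via R1 from deriv(d,h), deriv(h,b)
round 3: derive deriv(d,g) via R1 from deriv(d,e), deriv(e,g)
round 3: derive deriv(e,b) via R1 from deriv(e,g), deriv(g,b)
round 3: derive deriv(e,j) via R1 from deriv(e,g), deriv(g,j)
round 3: derive deriv(h,j) via R1 from deriv(h,b), deriv(b,j)
round 3: derive deriv(i,g) via R1 from deriv(i,e), deriv(e,g)
round 3: derive deriv(i,h) via R1 from deriv(i,d), deriv(d,h)
round 4: derive deriv(d,j) via R1 from deriv(d,b), deriv(b,j)
round 4: derive deriv(i,b) via R1 from deriv(i,d), deriv(d,b)
round 4: derive deriv(i,j) via R1 from deriv(i,e), deriv(e,j)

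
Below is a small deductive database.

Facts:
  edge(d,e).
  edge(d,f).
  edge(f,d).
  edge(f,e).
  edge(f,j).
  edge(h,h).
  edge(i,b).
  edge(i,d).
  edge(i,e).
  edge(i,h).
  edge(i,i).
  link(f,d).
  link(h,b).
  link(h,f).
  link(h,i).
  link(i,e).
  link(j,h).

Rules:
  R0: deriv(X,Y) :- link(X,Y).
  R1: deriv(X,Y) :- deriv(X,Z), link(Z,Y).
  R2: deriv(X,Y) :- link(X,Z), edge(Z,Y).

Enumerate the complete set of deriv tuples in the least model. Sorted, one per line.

deriv(f,d)
deriv(f,e)
deriv(f,f)
deriv(h,b)
deriv(h,d)
deriv(h,e)
deriv(h,f)
deriv(h,h)
deriv(h,i)
deriv(h,j)
deriv(i,e)
deriv(j,b)
deriv(j,d)
deriv(j,e)
deriv(j,f)
deriv(j,h)
deriv(j,i)

round 1: derive deriv(f,d) via R0 from link(f,d)
round 1: derive deriv(h,b) via R0 from link(h,b)
round 1: derive deriv(h,f) via R0 from link(h,f)
round 1: derive deriv(h,i) via R0 from link(h,i)
round 1: derive deriv(i,e) via R0 from link(i,e)
round 1: derive deriv(j,h) via R0 from link(j,h)
round 1: derive deriv(f,e) via R2 from link(f,d), edge(d,e)
round 1: derive deriv(f,f) via R2 from link(f,d), edge(d,f)
round 1: derive deriv(h,d) via R2 from link(h,f), edge(f,d)
round 1: derive deriv(h,e) via R2 from link(h,f), edge(f,e)
round 1: derive deriv(h,h) via R2 from link(h,i), edge(i,h)
round 1: derive deriv(h,j) via R2 from link(h,f), edge(f,j)
round 2: derive deriv(j,b) via R1 from deriv(j,h), link(h,b)
round 2: derive deriv(j,f) via R1 from deriv(j,h), link(h,f)
round 2: derive deriv(j,i) via R1 from deriv(j,h), link(h,i)
round 3: derive deriv(j,d) via R1 from deriv(j,f), link(f,d)
round 3: derive deriv(j,e) via R1 from deriv(j,i), link(i,e)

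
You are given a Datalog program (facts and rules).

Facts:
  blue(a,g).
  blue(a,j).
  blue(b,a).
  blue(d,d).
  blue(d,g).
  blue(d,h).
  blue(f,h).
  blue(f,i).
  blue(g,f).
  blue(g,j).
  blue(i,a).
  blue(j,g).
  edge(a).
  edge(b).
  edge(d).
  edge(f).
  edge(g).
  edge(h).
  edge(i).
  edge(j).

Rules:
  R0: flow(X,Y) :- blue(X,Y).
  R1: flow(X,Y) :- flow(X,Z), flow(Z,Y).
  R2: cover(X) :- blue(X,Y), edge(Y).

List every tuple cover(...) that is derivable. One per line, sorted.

cover(a)
cover(b)
cover(d)
cover(f)
cover(g)
cover(i)
cover(j)

round 1: derive cover(a) via R2 from blue(a,g), edge(g)
round 1: derive cover(b) via R2 from blue(b,a), edge(a)
round 1: derive cover(d) via R2 from blue(d,d), edge(d)
round 1: derive cover(f) via R2 from blue(f,h), edge(h)
round 1: derive cover(g) via R2 from blue(g,f), edge(f)
round 1: derive cover(i) via R2 from blue(i,a), edge(a)
round 1: derive cover(j) via R2 from blue(j,g), edge(g)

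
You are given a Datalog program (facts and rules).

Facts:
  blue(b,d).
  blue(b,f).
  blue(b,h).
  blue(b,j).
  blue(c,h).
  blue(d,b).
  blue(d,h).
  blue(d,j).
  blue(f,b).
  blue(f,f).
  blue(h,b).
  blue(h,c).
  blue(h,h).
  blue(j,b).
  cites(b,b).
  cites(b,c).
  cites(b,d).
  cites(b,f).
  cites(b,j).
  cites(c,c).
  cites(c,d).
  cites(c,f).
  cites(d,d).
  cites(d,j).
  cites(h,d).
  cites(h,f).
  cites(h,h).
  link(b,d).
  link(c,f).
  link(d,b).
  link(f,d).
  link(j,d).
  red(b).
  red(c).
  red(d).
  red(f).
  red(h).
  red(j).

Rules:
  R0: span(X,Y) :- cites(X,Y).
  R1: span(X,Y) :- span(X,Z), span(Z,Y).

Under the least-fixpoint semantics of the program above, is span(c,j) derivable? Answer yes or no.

round 1: derive span(b,b) via R0 from cites(b,b)
round 1: derive span(b,c) via R0 from cites(b,c)
round 1: derive span(b,d) via R0 from cites(b,d)
round 1: derive span(b,f) via R0 from cites(b,f)
round 1: derive span(b,j) via R0 from cites(b,j)
round 1: derive span(c,c) via R0 from cites(c,c)
round 1: derive span(c,d) via R0 from cites(c,d)
round 1: derive span(c,f) via R0 from cites(c,f)
round 1: derive span(d,d) via R0 from cites(d,d)
round 1: derive span(d,j) via R0 from cites(d,j)
round 1: derive span(h,d) via R0 from cites(h,d)
round 1: derive span(h,f) via R0 from cites(h,f)
round 1: derive span(h,h) via R0 from cites(h,h)
round 2: derive span(c,j) via R1 from span(c,d), span(d,j)
round 2: derive span(h,j) via R1 from span(h,d), span(d,j)

yes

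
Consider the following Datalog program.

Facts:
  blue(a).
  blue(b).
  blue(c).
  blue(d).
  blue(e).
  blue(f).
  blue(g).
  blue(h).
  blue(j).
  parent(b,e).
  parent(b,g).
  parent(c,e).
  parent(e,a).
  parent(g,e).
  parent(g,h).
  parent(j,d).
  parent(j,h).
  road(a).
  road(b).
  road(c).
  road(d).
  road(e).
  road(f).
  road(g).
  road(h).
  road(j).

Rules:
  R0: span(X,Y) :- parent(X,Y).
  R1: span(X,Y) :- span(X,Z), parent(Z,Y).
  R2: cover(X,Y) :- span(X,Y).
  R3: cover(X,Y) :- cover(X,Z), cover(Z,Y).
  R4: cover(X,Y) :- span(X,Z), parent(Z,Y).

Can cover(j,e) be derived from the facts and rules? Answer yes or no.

round 1: derive span(b,e) via R0 from parent(b,e)
round 1: derive span(b,g) via R0 from parent(b,g)
round 1: derive span(c,e) via R0 from parent(c,e)
round 1: derive span(e,a) via R0 from parent(e,a)
round 1: derive span(g,e) via R0 from parent(g,e)
round 1: derive span(g,h) via R0 from parent(g,h)
round 1: derive span(j,d) via R0 from parent(j,d)
round 1: derive span(j,h) via R0 from parent(j,h)
round 2: derive span(b,a) via R1 from span(b,e), parent(e,a)
round 2: derive span(b,h) via R1 from span(b,g), parent(g,h)
round 2: derive span(c,a) via R1 from span(c,e), parent(e,a)
round 2: derive span(g,a) via R1 from span(g,e), parent(e,a)
round 2: derive cover(b,e) via R2 from span(b,e)
round 2: derive cover(b,g) via R2 from span(b,g)
round 2: derive cover(c,e) via R2 from span(c,e)
round 2: derive cover(e,a) via R2 from span(e,a)
round 2: derive cover(g,e) via R2 from span(g,e)
round 2: derive cover(g,h) via R2 from span(g,h)
round 2: derive cover(j,d) via R2 from span(j,d)
round 2: derive cover(j,h) via R2 from span(j,h)
round 2: derive cover(b,a) via R4 from span(b,e), parent(e,a)
round 2: derive cover(b,h) via R4 from span(b,g), parent(g,h)
round 2: derive cover(c,a) via R4 from span(c,e), parent(e,a)
round 2: derive cover(g,a) via R4 from span(g,e), parent(e,a)

no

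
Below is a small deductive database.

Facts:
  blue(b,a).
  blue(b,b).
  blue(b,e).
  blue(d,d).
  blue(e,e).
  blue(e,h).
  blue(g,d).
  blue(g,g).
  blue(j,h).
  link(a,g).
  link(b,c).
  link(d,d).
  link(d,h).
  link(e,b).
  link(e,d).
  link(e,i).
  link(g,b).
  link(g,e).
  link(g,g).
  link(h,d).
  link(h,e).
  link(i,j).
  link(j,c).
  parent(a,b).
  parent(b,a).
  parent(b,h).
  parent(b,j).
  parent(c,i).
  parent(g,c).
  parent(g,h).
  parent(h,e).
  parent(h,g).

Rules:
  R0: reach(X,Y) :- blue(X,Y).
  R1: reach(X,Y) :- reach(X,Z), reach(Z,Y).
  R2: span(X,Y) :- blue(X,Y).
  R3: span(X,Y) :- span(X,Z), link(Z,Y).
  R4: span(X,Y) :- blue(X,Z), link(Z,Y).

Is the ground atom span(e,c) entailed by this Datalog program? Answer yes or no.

round 1: derive span(b,a) via R2 from blue(b,a)
round 1: derive span(b,b) via R2 from blue(b,b)
round 1: derive span(b,e) via R2 from blue(b,e)
round 1: derive span(d,d) via R2 from blue(d,d)
round 1: derive span(e,e) via R2 from blue(e,e)
round 1: derive span(e,h) via R2 from blue(e,h)
round 1: derive span(g,d) via R2 from blue(g,d)
round 1: derive span(g,g) via R2 from blue(g,g)
round 1: derive span(j,h) via R2 from blue(j,h)
round 1: derive span(b,c) via R4 from blue(b,b), link(b,c)
round 1: derive span(b,d) via R4 from blue(b,e), link(e,d)
round 1: derive span(b,g) via R4 from blue(b,a), link(a,g)
round 1: derive span(b,i) via R4 from blue(b,e), link(e,i)
round 1: derive span(d,h) via R4 from blue(d,d), link(d,h)
round 1: derive span(e,b) via R4 from blue(e,e), link(e,b)
round 1: derive span(e,d) via R4 from blue(e,e), link(e,d)
round 1: derive span(e,i) via R4 from blue(e,e), link(e,i)
round 1: derive span(g,b) via R4 from blue(g,g), link(g,b)
round 1: derive span(g,e) via R4 from blue(g,g), link(g,e)
round 1: derive span(g,h) via R4 from blue(g,d), link(d,h)
round 1: derive span(j,d) via R4 from blue(j,h), link(h,d)
round 1: derive span(j,e) via R4 from blue(j,h), link(h,e)
round 2: derive span(b,h) via R3 from span(b,d), link(d,h)
round 2: derive span(b,j) via R3 from span(b,i), link(i,j)
round 2: derive span(d,e) via R3 from span(d,h), link(h,e)
round 2: derive span(e,c) via R3 from span(e,b), link(b,c)
round 2: derive span(e,j) via R3 from span(e,i), link(i,j)
round 2: derive span(g,c) via R3 from span(g,b), link(b,c)
round 2: derive span(g,i) via R3 from span(g,e), link(e,i)
round 2: derive span(j,b) via R3 from span(j,e), link(e,b)
round 2: derive span(j,i) via R3 from span(j,e), link(e,i)
round 3: derive span(d,b) via R3 from span(d,e), link(e,b)
round 3: derive span(d,i) via R3 from span(d,e), link(e,i)
round 3: derive span(g,j) via R3 from span(g,i), link(i,j)
round 3: derive span(j,c) via R3 from span(j,b), link(b,c)
round 3: derive span(j,j) via R3 from span(j,i), link(i,j)
round 4: derive span(d,c) via R3 from span(d,b), link(b,c)
round 4: derive span(d,j) via R3 from span(d,i), link(i,j)

yes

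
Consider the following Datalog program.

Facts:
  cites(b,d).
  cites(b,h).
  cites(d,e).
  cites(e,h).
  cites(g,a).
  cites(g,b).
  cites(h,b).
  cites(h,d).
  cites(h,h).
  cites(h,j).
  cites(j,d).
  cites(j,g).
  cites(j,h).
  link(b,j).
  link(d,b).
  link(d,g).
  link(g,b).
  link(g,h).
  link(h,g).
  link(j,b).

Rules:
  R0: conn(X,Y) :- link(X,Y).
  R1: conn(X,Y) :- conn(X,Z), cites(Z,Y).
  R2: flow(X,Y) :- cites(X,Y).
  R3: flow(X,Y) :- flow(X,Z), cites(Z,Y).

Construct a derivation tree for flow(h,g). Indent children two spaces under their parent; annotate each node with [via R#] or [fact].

flow(h,g)  [via R3]
  flow(h,j)  [via R2]
    cites(h,j)  [fact]
  cites(j,g)  [fact]

round 1: derive flow(b,d) via R2 from cites(b,d)
round 1: derive flow(b,h) via R2 from cites(b,h)
round 1: derive flow(d,e) via R2 from cites(d,e)
round 1: derive flow(e,h) via R2 from cites(e,h)
round 1: derive flow(g,a) via R2 from cites(g,a)
round 1: derive flow(g,b) via R2 from cites(g,b)
round 1: derive flow(h,b) via R2 from cites(h,b)
round 1: derive flow(h,d) via R2 from cites(h,d)
round 1: derive flow(h,h) via R2 from cites(h,h)
round 1: derive flow(h,j) via R2 from cites(h,j)
round 1: derive flow(j,d) via R2 from cites(j,d)
round 1: derive flow(j,g) via R2 from cites(j,g)
round 1: derive flow(j,h) via R2 from cites(j,h)
round 2: derive flow(b,b) via R3 from flow(b,h), cites(h,b)
round 2: derive flow(b,e) via R3 from flow(b,d), cites(d,e)
round 2: derive flow(b,j) via R3 from flow(b,h), cites(h,j)
round 2: derive flow(d,h) via R3 from flow(d,e), cites(e,h)
round 2: derive flow(e,b) via R3 from flow(e,h), cites(h,b)
round 2: derive flow(e,d) via R3 from flow(e,h), cites(h,d)
round 2: derive flow(e,j) via R3 from flow(e,h), cites(h,j)
round 2: derive flow(g,d) via R3 from flow(g,b), cites(b,d)
round 2: derive flow(g,h) via R3 from flow(g,b), cites(b,h)
round 2: derive flow(h,e) via R3 from flow(h,d), cites(d,e)
round 2: derive flow(h,g) via R3 from flow(h,j), cites(j,g)
round 2: derive flow(j,a) via R3 from flow(j,g), cites(g,a)
round 2: derive flow(j,b) via R3 from flow(j,g), cites(g,b)
round 2: derive flow(j,e) via R3 from flow(j,d), cites(d,e)
round 2: derive flow(j,j) via R3 from flow(j,h), cites(h,j)
round 3: derive flow(b,g) via R3 from flow(b,j), cites(j,g)
round 3: derive flow(d,b) via R3 from flow(d,h), cites(h,b)
round 3: derive flow(d,d) via R3 from flow(d,h), cites(h,d)
round 3: derive flow(d,j) via R3 from flow(d,h), cites(h,j)
round 3: derive flow(e,e) via R3 from flow(e,d), cites(d,e)
round 3: derive flow(e,g) via R3 from flow(e,j), cites(j,g)
round 3: derive flow(g,e) via R3 from flow(g,d), cites(d,e)
round 3: derive flow(g,j) via R3 from flow(g,h), cites(h,j)
round 3: derive flow(h,a) via R3 from flow(h,g), cites(g,a)
round 4: derive flow(b,a) via R3 from flow(b,g), cites(g,a)
round 4: derive flow(d,g) via R3 from flow(d,j), cites(j,g)
round 4: derive flow(e,a) via R3 from flow(e,g), cites(g,a)
round 4: derive flow(g,g) via R3 from flow(g,j), cites(j,g)
round 5: derive flow(d,a) via R3 from flow(d,g), cites(g,a)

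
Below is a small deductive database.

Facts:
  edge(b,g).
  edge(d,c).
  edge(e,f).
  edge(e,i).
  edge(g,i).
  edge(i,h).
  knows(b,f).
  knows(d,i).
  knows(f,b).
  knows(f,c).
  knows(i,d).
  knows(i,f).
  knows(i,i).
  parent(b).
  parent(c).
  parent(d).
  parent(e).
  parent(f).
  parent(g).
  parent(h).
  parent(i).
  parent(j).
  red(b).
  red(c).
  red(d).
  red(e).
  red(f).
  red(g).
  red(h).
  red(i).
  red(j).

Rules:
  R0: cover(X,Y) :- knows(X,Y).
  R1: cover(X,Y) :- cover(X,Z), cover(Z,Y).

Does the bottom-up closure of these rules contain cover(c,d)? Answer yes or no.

no

round 1: derive cover(b,f) via R0 from knows(b,f)
round 1: derive cover(d,i) via R0 from knows(d,i)
round 1: derive cover(f,b) via R0 from knows(f,b)
round 1: derive cover(f,c) via R0 from knows(f,c)
round 1: derive cover(i,d) via R0 from knows(i,d)
round 1: derive cover(i,f) via R0 from knows(i,f)
round 1: derive cover(i,i) via R0 from knows(i,i)
round 2: derive cover(b,b) via R1 from cover(b,f), cover(f,b)
round 2: derive cover(b,c) via R1 from cover(b,f), cover(f,c)
round 2: derive cover(d,d) via R1 from cover(d,i), cover(i,d)
round 2: derive cover(d,f) via R1 from cover(d,i), cover(i,f)
round 2: derive cover(f,f) via R1 from cover(f,b), cover(b,f)
round 2: derive cover(i,b) via R1 from cover(i,f), cover(f,b)
round 2: derive cover(i,c) via R1 from cover(i,f), cover(f,c)
round 3: derive cover(d,b) via R1 from cover(d,f), cover(f,b)
round 3: derive cover(d,c) via R1 from cover(d,f), cover(f,c)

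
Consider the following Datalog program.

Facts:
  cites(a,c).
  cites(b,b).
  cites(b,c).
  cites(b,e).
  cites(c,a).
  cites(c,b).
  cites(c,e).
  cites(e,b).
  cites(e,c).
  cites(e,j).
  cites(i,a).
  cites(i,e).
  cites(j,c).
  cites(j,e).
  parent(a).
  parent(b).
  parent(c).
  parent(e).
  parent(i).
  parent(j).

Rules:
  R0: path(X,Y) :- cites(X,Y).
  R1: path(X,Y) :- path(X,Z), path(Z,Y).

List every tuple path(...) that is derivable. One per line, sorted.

path(a,a)
path(a,b)
path(a,c)
path(a,e)
path(a,j)
path(b,a)
path(b,b)
path(b,c)
path(b,e)
path(b,j)
path(c,a)
path(c,b)
path(c,c)
path(c,e)
path(c,j)
path(e,a)
path(e,b)
path(e,c)
path(e,e)
path(e,j)
path(i,a)
path(i,b)
path(i,c)
path(i,e)
path(i,j)
path(j,a)
path(j,b)
path(j,c)
path(j,e)
path(j,j)

round 1: derive path(a,c) via R0 from cites(a,c)
round 1: derive path(b,b) via R0 from cites(b,b)
round 1: derive path(b,c) via R0 from cites(b,c)
round 1: derive path(b,e) via R0 from cites(b,e)
round 1: derive path(c,a) via R0 from cites(c,a)
round 1: derive path(c,b) via R0 from cites(c,b)
round 1: derive path(c,e) via R0 from cites(c,e)
round 1: derive path(e,b) via R0 from cites(e,b)
round 1: derive path(e,c) via R0 from cites(e,c)
round 1: derive path(e,j) via R0 from cites(e,j)
round 1: derive path(i,a) via R0 from cites(i,a)
round 1: derive path(i,e) via R0 from cites(i,e)
round 1: derive path(j,c) via R0 from cites(j,c)
round 1: derive path(j,e) via R0 from cites(j,e)
round 2: derive path(a,a) via R1 from path(a,c), path(c,a)
round 2: derive path(a,b) via R1 from path(a,c), path(c,b)
round 2: derive path(a,e) via R1 from path(a,c), path(c,e)
round 2: derive path(b,a) via R1 from path(b,c), path(c,a)
round 2: derive path(b,j) via R1 from path(b,e), path(e,j)
round 2: derive path(c,c) via R1 from path(c,a), path(a,c)
round 2: derive path(c,j) via R1 from path(c,e), path(e,j)
round 2: derive path(e,a) via R1 from path(e,c), path(c,a)
round 2: derive path(e,e) via R1 from path(e,b), path(b,e)
round 2: derive path(i,b) via R1 from path(i,e), path(e,b)
round 2: derive path(i,c) via R1 from path(i,a), path(a,c)
round 2: derive path(i,j) via R1 from path(i,e), path(e,j)
round 2: derive path(j,a) via R1 from path(j,c), path(c,a)
round 2: derive path(j,b) via R1 from path(j,c), path(c,b)
round 2: derive path(j,j) via R1 from path(j,e), path(e,j)
round 3: derive path(a,j) via R1 from path(a,b), path(b,j)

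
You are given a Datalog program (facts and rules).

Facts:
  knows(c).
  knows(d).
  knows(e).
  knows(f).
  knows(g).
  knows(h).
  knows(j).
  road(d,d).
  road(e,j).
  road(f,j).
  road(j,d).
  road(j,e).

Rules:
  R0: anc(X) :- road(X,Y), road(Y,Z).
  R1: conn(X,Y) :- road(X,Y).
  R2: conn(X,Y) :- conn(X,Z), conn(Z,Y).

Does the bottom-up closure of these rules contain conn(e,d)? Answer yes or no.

yes

round 1: derive conn(d,d) via R1 from road(d,d)
round 1: derive conn(e,j) via R1 from road(e,j)
round 1: derive conn(f,j) via R1 from road(f,j)
round 1: derive conn(j,d) via R1 from road(j,d)
round 1: derive conn(j,e) via R1 from road(j,e)
round 2: derive conn(e,d) via R2 from conn(e,j), conn(j,d)
round 2: derive conn(e,e) via R2 from conn(e,j), conn(j,e)
round 2: derive conn(f,d) via R2 from conn(f,j), conn(j,d)
round 2: derive conn(f,e) via R2 from conn(f,j), conn(j,e)
round 2: derive conn(j,j) via R2 from conn(j,e), conn(e,j)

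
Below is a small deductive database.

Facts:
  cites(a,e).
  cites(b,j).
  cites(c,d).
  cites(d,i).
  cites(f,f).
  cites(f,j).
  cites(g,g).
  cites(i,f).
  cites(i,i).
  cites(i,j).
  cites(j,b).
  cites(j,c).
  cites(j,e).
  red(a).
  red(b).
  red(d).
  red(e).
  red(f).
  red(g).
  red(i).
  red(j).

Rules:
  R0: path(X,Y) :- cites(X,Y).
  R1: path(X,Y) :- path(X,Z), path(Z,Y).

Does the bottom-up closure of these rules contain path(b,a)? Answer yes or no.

round 1: derive path(a,e) via R0 from cites(a,e)
round 1: derive path(b,j) via R0 from cites(b,j)
round 1: derive path(c,d) via R0 from cites(c,d)
round 1: derive path(d,i) via R0 from cites(d,i)
round 1: derive path(f,f) via R0 from cites(f,f)
round 1: derive path(f,j) via R0 from cites(f,j)
round 1: derive path(g,g) via R0 from cites(g,g)
round 1: derive path(i,f) via R0 from cites(i,f)
round 1: derive path(i,i) via R0 from cites(i,i)
round 1: derive path(i,j) via R0 from cites(i,j)
round 1: derive path(j,b) via R0 from cites(j,b)
round 1: derive path(j,c) via R0 from cites(j,c)
round 1: derive path(j,e) via R0 from cites(j,e)
round 2: derive path(b,b) via R1 from path(b,j), path(j,b)
round 2: derive path(b,c) via R1 from path(b,j), path(j,c)
round 2: derive path(b,e) via R1 from path(b,j), path(j,e)
round 2: derive path(c,i) via R1 from path(c,d), path(d,i)
round 2: derive path(d,f) via R1 from path(d,i), path(i,f)
round 2: derive path(d,j) via R1 from path(d,i), path(i,j)
round 2: derive path(f,b) via R1 from path(f,j), path(j,b)
round 2: derive path(f,c) via R1 from path(f,j), path(j,c)
round 2: derive path(f,e) via R1 from path(f,j), path(j,e)
round 2: derive path(i,b) via R1 from path(i,j), path(j,b)
round 2: derive path(i,c) via R1 from path(i,j), path(j,c)
round 2: derive path(i,e) via R1 from path(i,j), path(j,e)
round 2: derive path(j,d) via R1 from path(j,c), path(c,d)
round 2: derive path(j,j) via R1 from path(j,b), path(b,j)
round 3: derive path(b,d) via R1 from path(b,c), path(c,d)
round 3: derive path(b,i) via R1 from path(b,c), path(c,i)
round 3: derive path(c,b) via R1 from path(c,i), path(i,b)
round 3: derive path(c,c) via R1 from path(c,i), path(i,c)
round 3: derive path(c,e) via R1 from path(c,i), path(i,e)
round 3: derive path(c,f) via R1 from path(c,d), path(d,f)
round 3: derive path(c,j) via R1 from path(c,d), path(d,j)
round 3: derive path(d,b) via R1 from path(d,f), path(f,b)
round 3: derive path(d,c) via R1 from path(d,f), path(f,c)
round 3: derive path(d,d) via R1 from path(d,j), path(j,d)
round 3: derive path(d,e) via R1 from path(d,f), path(f,e)
round 3: derive path(f,d) via R1 from path(f,c), path(c,d)
round 3: derive path(f,i) via R1 from path(f,c), path(c,i)
round 3: derive path(i,d) via R1 from path(i,c), path(c,d)
round 3: derive path(j,f) via R1 from path(j,d), path(d,f)
round 3: derive path(j,i) via R1 from path(j,c), path(c,i)
round 4: derive path(b,f) via R1 from path(b,c), path(c,f)

no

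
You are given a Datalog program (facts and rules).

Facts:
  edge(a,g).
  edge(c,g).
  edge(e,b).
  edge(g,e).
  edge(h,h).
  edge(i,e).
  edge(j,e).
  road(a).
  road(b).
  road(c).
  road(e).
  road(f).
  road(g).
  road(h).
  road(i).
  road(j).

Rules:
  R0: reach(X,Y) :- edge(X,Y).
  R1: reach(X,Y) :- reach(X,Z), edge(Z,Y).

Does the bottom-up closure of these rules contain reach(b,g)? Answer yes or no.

no

round 1: derive reach(a,g) via R0 from edge(a,g)
round 1: derive reach(c,g) via R0 from edge(c,g)
round 1: derive reach(e,b) via R0 from edge(e,b)
round 1: derive reach(g,e) via R0 from edge(g,e)
round 1: derive reach(h,h) via R0 from edge(h,h)
round 1: derive reach(i,e) via R0 from edge(i,e)
round 1: derive reach(j,e) via R0 from edge(j,e)
round 2: derive reach(a,e) via R1 from reach(a,g), edge(g,e)
round 2: derive reach(c,e) via R1 from reach(c,g), edge(g,e)
round 2: derive reach(g,b) via R1 from reach(g,e), edge(e,b)
round 2: derive reach(i,b) via R1 from reach(i,e), edge(e,b)
round 2: derive reach(j,b) via R1 from reach(j,e), edge(e,b)
round 3: derive reach(a,b) via R1 from reach(a,e), edge(e,b)
round 3: derive reach(c,b) via R1 from reach(c,e), edge(e,b)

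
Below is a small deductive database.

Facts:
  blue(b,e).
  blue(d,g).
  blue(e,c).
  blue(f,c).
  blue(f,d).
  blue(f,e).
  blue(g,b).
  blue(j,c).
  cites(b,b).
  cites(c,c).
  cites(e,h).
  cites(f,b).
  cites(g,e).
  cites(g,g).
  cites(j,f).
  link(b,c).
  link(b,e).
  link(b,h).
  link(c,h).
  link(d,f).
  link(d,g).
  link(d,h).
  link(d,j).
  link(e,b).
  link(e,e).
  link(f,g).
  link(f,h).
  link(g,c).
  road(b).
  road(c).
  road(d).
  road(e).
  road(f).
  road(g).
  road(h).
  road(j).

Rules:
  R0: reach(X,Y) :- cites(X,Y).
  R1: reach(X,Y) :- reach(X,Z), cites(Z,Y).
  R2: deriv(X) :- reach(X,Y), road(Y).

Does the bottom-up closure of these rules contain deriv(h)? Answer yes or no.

round 1: derive reach(b,b) via R0 from cites(b,b)
round 1: derive reach(c,c) via R0 from cites(c,c)
round 1: derive reach(e,h) via R0 from cites(e,h)
round 1: derive reach(f,b) via R0 from cites(f,b)
round 1: derive reach(g,e) via R0 from cites(g,e)
round 1: derive reach(g,g) via R0 from cites(g,g)
round 1: derive reach(j,f) via R0 from cites(j,f)
round 2: derive reach(g,h) via R1 from reach(g,e), cites(e,h)
round 2: derive reach(j,b) via R1 from reach(j,f), cites(f,b)
round 2: derive deriv(b) via R2 from reach(b,b), road(b)
round 2: derive deriv(c) via R2 from reach(c,c), road(c)
round 2: derive deriv(e) via R2 from reach(e,h), road(h)
round 2: derive deriv(f) via R2 from reach(f,b), road(b)
round 2: derive deriv(g) via R2 from reach(g,e), road(e)
round 2: derive deriv(j) via R2 from reach(j,f), road(f)

no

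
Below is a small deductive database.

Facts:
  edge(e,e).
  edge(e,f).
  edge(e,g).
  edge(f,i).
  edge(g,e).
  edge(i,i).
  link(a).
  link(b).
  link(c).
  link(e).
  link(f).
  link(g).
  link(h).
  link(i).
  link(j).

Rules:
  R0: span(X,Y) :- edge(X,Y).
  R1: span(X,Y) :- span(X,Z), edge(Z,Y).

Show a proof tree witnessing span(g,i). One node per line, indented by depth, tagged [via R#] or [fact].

span(g,i)  [via R1]
  span(g,f)  [via R1]
    span(g,e)  [via R0]
      edge(g,e)  [fact]
    edge(e,f)  [fact]
  edge(f,i)  [fact]

round 1: derive span(e,e) via R0 from edge(e,e)
round 1: derive span(e,f) via R0 from edge(e,f)
round 1: derive span(e,g) via R0 from edge(e,g)
round 1: derive span(f,i) via R0 from edge(f,i)
round 1: derive span(g,e) via R0 from edge(g,e)
round 1: derive span(i,i) via R0 from edge(i,i)
round 2: derive span(e,i) via R1 from span(e,f), edge(f,i)
round 2: derive span(g,f) via R1 from span(g,e), edge(e,f)
round 2: derive span(g,g) via R1 from span(g,e), edge(e,g)
round 3: derive span(g,i) via R1 from span(g,f), edge(f,i)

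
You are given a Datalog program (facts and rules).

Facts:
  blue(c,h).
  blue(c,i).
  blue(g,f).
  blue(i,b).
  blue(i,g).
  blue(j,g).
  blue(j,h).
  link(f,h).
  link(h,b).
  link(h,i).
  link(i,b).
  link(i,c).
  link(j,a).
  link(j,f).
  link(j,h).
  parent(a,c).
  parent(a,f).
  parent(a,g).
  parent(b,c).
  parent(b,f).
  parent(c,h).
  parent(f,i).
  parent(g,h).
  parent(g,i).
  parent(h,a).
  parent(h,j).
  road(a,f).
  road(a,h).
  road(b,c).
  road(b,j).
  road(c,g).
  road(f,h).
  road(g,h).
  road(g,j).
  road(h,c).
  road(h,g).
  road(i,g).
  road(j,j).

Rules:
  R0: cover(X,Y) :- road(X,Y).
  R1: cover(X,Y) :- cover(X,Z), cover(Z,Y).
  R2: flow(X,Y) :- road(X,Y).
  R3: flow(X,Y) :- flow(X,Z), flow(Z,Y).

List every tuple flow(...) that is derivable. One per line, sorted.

round 1: derive flow(a,f) via R2 from road(a,f)
round 1: derive flow(a,h) via R2 from road(a,h)
round 1: derive flow(b,c) via R2 from road(b,c)
round 1: derive flow(b,j) via R2 from road(b,j)
round 1: derive flow(c,g) via R2 from road(c,g)
round 1: derive flow(f,h) via R2 from road(f,h)
round 1: derive flow(g,h) via R2 from road(g,h)
round 1: derive flow(g,j) via R2 from road(g,j)
round 1: derive flow(h,c) via R2 from road(h,c)
round 1: derive flow(h,g) via R2 from road(h,g)
round 1: derive flow(i,g) via R2 from road(i,g)
round 1: derive flow(j,j) via R2 from road(j,j)
round 2: derive flow(a,c) via R3 from flow(a,h), flow(h,c)
round 2: derive flow(a,g) via R3 from flow(a,h), flow(h,g)
round 2: derive flow(b,g) via R3 from flow(b,c), flow(c,g)
round 2: derive flow(c,h) via R3 from flow(c,g), flow(g,h)
round 2: derive flow(c,j) via R3 from flow(c,g), flow(g,j)
round 2: derive flow(f,c) via R3 from flow(f,h), flow(h,c)
round 2: derive flow(f,g) via R3 from flow(f,h), flow(h,g)
round 2: derive flow(g,c) via R3 from flow(g,h), flow(h,c)
round 2: derive flow(g,g) via R3 from flow(g,h), flow(h,g)
round 2: derive flow(h,h) via R3 from flow(h,g), flow(g,h)
round 2: derive flow(h,j) via R3 from flow(h,g), flow(g,j)
round 2: derive flow(i,h) via R3 from flow(i,g), flow(g,h)
round 2: derive flow(i,j) via R3 from flow(i,g), flow(g,j)
round 3: derive flow(a,j) via R3 from flow(a,c), flow(c,j)
round 3: derive flow(b,h) via R3 from flow(b,c), flow(c,h)
round 3: derive flow(c,c) via R3 from flow(c,g), flow(g,c)
round 3: derive flow(f,j) via R3 from flow(f,c), flow(c,j)
round 3: derive flow(i,c) via R3 from flow(i,g), flow(g,c)

flow(a,c)
flow(a,f)
flow(a,g)
flow(a,h)
flow(a,j)
flow(b,c)
flow(b,g)
flow(b,h)
flow(b,j)
flow(c,c)
flow(c,g)
flow(c,h)
flow(c,j)
flow(f,c)
flow(f,g)
flow(f,h)
flow(f,j)
flow(g,c)
flow(g,g)
flow(g,h)
flow(g,j)
flow(h,c)
flow(h,g)
flow(h,h)
flow(h,j)
flow(i,c)
flow(i,g)
flow(i,h)
flow(i,j)
flow(j,j)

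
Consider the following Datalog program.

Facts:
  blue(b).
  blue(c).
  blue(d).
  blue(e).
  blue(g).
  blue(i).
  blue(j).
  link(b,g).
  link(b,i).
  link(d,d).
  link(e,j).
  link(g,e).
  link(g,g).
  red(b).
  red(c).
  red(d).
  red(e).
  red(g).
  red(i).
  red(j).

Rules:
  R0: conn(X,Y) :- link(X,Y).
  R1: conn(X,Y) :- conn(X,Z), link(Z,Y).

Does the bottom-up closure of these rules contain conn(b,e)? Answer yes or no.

yes

round 1: derive conn(b,g) via R0 from link(b,g)
round 1: derive conn(b,i) via R0 from link(b,i)
round 1: derive conn(d,d) via R0 from link(d,d)
round 1: derive conn(e,j) via R0 from link(e,j)
round 1: derive conn(g,e) via R0 from link(g,e)
round 1: derive conn(g,g) via R0 from link(g,g)
round 2: derive conn(b,e) via R1 from conn(b,g), link(g,e)
round 2: derive conn(g,j) via R1 from conn(g,e), link(e,j)
round 3: derive conn(b,j) via R1 from conn(b,e), link(e,j)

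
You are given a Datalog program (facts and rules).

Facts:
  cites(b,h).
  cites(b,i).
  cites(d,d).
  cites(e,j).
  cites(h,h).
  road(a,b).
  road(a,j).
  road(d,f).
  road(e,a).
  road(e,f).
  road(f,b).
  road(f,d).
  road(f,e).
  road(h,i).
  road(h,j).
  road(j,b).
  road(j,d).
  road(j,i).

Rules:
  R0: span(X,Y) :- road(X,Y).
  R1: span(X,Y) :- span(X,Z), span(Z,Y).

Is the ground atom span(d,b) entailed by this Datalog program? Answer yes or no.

round 1: derive span(a,b) via R0 from road(a,b)
round 1: derive span(a,j) via R0 from road(a,j)
round 1: derive span(d,f) via R0 from road(d,f)
round 1: derive span(e,a) via R0 from road(e,a)
round 1: derive span(e,f) via R0 from road(e,f)
round 1: derive span(f,b) via R0 from road(f,b)
round 1: derive span(f,d) via R0 from road(f,d)
round 1: derive span(f,e) via R0 from road(f,e)
round 1: derive span(h,i) via R0 from road(h,i)
round 1: derive span(h,j) via R0 from road(h,j)
round 1: derive span(j,b) via R0 from road(j,b)
round 1: derive span(j,d) via R0 from road(j,d)
round 1: derive span(j,i) via R0 from road(j,i)
round 2: derive span(a,d) via R1 from span(a,j), span(j,d)
round 2: derive span(a,i) via R1 from span(a,j), span(j,i)
round 2: derive span(d,b) via R1 from span(d,f), span(f,b)
round 2: derive span(d,d) via R1 from span(d,f), span(f,d)
round 2: derive span(d,e) via R1 from span(d,f), span(f,e)
round 2: derive span(e,b) via R1 from span(e,a), span(a,b)
round 2: derive span(e,d) via R1 from span(e,f), span(f,d)
round 2: derive span(e,e) via R1 from span(e,f), span(f,e)
round 2: derive span(e,j) via R1 from span(e,a), span(a,j)
round 2: derive span(f,a) via R1 from span(f,e), span(e,a)
round 2: derive span(f,f) via R1 from span(f,d), span(d,f)
round 2: derive span(h,b) via R1 from span(h,j), span(j,b)
round 2: derive span(h,d) via R1 from span(h,j), span(j,d)
round 2: derive span(j,f) via R1 from span(j,d), span(d,f)
round 3: derive span(a,e) via R1 from span(a,d), span(d,e)
round 3: derive span(a,f) via R1 from span(a,d), span(d,f)
round 3: derive span(d,a) via R1 from span(d,e), span(e,a)
round 3: derive span(d,j) via R1 from span(d,e), span(e,j)
round 3: derive span(e,i) via R1 from span(e,a), span(a,i)
round 3: derive span(f,i) via R1 from span(f,a), span(a,i)
round 3: derive span(f,j) via R1 from span(f,a), span(a,j)
round 3: derive span(h,e) via R1 from span(h,d), span(d,e)
round 3: derive span(h,f) via R1 from span(h,d), span(d,f)
round 3: derive span(j,a) via R1 from span(j,f), span(f,a)
round 3: derive span(j,e) via R1 from span(j,d), span(d,e)
round 4: derive span(a,a) via R1 from span(a,d), span(d,a)
round 4: derive span(d,i) via R1 from span(d,a), span(a,i)
round 4: derive span(h,a) via R1 from span(h,d), span(d,a)
round 4: derive span(j,j) via R1 from span(j,a), span(a,j)

yes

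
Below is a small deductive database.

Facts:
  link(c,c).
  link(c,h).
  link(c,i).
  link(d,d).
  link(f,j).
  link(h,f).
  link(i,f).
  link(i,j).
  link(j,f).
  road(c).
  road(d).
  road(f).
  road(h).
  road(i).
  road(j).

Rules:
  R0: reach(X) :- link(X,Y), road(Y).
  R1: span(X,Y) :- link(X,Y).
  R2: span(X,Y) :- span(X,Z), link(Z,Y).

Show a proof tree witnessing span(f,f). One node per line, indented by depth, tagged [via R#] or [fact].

span(f,f)  [via R2]
  span(f,j)  [via R1]
    link(f,j)  [fact]
  link(j,f)  [fact]

round 1: derive span(c,c) via R1 from link(c,c)
round 1: derive span(c,h) via R1 from link(c,h)
round 1: derive span(c,i) via R1 from link(c,i)
round 1: derive span(d,d) via R1 from link(d,d)
round 1: derive span(f,j) via R1 from link(f,j)
round 1: derive span(h,f) via R1 from link(h,f)
round 1: derive span(i,f) via R1 from link(i,f)
round 1: derive span(i,j) via R1 from link(i,j)
round 1: derive span(j,f) via R1 from link(j,f)
round 2: derive span(c,f) via R2 from span(c,h), link(h,f)
round 2: derive span(c,j) via R2 from span(c,i), link(i,j)
round 2: derive span(f,f) via R2 from span(f,j), link(j,f)
round 2: derive span(h,j) via R2 from span(h,f), link(f,j)
round 2: derive span(j,j) via R2 from span(j,f), link(f,j)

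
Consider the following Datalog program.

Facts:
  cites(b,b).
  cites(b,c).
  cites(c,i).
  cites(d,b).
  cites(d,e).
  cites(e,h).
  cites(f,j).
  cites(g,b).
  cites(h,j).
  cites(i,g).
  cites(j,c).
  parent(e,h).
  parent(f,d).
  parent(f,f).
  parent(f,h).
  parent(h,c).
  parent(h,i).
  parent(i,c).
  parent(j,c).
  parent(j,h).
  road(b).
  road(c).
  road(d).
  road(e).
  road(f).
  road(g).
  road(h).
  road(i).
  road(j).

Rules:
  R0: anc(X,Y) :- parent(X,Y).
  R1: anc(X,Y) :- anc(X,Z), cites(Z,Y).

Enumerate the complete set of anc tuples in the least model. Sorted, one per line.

anc(e,b)
anc(e,c)
anc(e,g)
anc(e,h)
anc(e,i)
anc(e,j)
anc(f,b)
anc(f,c)
anc(f,d)
anc(f,e)
anc(f,f)
anc(f,g)
anc(f,h)
anc(f,i)
anc(f,j)
anc(h,b)
anc(h,c)
anc(h,g)
anc(h,i)
anc(i,b)
anc(i,c)
anc(i,g)
anc(i,i)
anc(j,b)
anc(j,c)
anc(j,g)
anc(j,h)
anc(j,i)
anc(j,j)

round 1: derive anc(e,h) via R0 from parent(e,h)
round 1: derive anc(f,d) via R0 from parent(f,d)
round 1: derive anc(f,f) via R0 from parent(f,f)
round 1: derive anc(f,h) via R0 from parent(f,h)
round 1: derive anc(h,c) via R0 from parent(h,c)
round 1: derive anc(h,i) via R0 from parent(h,i)
round 1: derive anc(i,c) via R0 from parent(i,c)
round 1: derive anc(j,c) via R0 from parent(j,c)
round 1: derive anc(j,h) via R0 from parent(j,h)
round 2: derive anc(e,j) via R1 from anc(e,h), cites(h,j)
round 2: derive anc(f,b) via R1 from anc(f,d), cites(d,b)
round 2: derive anc(f,e) via R1 from anc(f,d), cites(d,e)
round 2: derive anc(f,j) via R1 from anc(f,f), cites(f,j)
round 2: derive anc(h,g) via R1 from anc(h,i), cites(i,g)
round 2: derive anc(i,i) via R1 from anc(i,c), cites(c,i)
round 2: derive anc(j,i) via R1 from anc(j,c), cites(c,i)
round 2: derive anc(j,j) via R1 from anc(j,h), cites(h,j)
round 3: derive anc(e,c) via R1 from anc(e,j), cites(j,c)
round 3: derive anc(f,c) via R1 from anc(f,b), cites(b,c)
round 3: derive anc(h,b) via R1 from anc(h,g), cites(g,b)
round 3: derive anc(i,g) via R1 from anc(i,i), cites(i,g)
round 3: derive anc(j,g) via R1 from anc(j,i), cites(i,g)
round 4: derive anc(e,i) via R1 from anc(e,c), cites(c,i)
round 4: derive anc(f,i) via R1 from anc(f,c), cites(c,i)
round 4: derive anc(i,b) via R1 from anc(i,g), cites(g,b)
round 4: derive anc(j,b) via R1 from anc(j,g), cites(g,b)
round 5: derive anc(e,g) via R1 from anc(e,i), cites(i,g)
round 5: derive anc(f,g) via R1 from anc(f,i), cites(i,g)
round 6: derive anc(e,b) via R1 from anc(e,g), cites(g,b)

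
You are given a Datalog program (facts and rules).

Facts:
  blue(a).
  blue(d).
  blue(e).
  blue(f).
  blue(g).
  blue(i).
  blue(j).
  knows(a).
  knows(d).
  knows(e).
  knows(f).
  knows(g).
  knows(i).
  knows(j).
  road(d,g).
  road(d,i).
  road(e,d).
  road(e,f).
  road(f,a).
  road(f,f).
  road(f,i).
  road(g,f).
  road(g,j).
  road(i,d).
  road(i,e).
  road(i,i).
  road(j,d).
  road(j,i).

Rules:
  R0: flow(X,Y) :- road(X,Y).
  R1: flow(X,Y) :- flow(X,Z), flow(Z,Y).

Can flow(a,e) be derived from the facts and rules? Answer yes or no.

no

round 1: derive flow(d,g) via R0 from road(d,g)
round 1: derive flow(d,i) via R0 from road(d,i)
round 1: derive flow(e,d) via R0 from road(e,d)
round 1: derive flow(e,f) via R0 from road(e,f)
round 1: derive flow(f,a) via R0 from road(f,a)
round 1: derive flow(f,f) via R0 from road(f,f)
round 1: derive flow(f,i) via R0 from road(f,i)
round 1: derive flow(g,f) via R0 from road(g,f)
round 1: derive flow(g,j) via R0 from road(g,j)
round 1: derive flow(i,d) via R0 from road(i,d)
round 1: derive flow(i,e) via R0 from road(i,e)
round 1: derive flow(i,i) via R0 from road(i,i)
round 1: derive flow(j,d) via R0 from road(j,d)
round 1: derive flow(j,i) via R0 from road(j,i)
round 2: derive flow(d,d) via R1 from flow(d,i), flow(i,d)
round 2: derive flow(d,e) via R1 from flow(d,i), flow(i,e)
round 2: derive flow(d,f) via R1 from flow(d,g), flow(g,f)
round 2: derive flow(d,j) via R1 from flow(d,g), flow(g,j)
round 2: derive flow(e,a) via R1 from flow(e,f), flow(f,a)
round 2: derive flow(e,g) via R1 from flow(e,d), flow(d,g)
round 2: derive flow(e,i) via R1 from flow(e,d), flow(d,i)
round 2: derive flow(f,d) via R1 from flow(f,i), flow(i,d)
round 2: derive flow(f,e) via R1 from flow(f,i), flow(i,e)
round 2: derive flow(g,a) via R1 from flow(g,f), flow(f,a)
round 2: derive flow(g,d) via R1 from flow(g,j), flow(j,d)
round 2: derive flow(g,i) via R1 from flow(g,f), flow(f,i)
round 2: derive flow(i,f) via R1 from flow(i,e), flow(e,f)
round 2: derive flow(i,g) via R1 from flow(i,d), flow(d,g)
round 2: derive flow(j,e) via R1 from flow(j,i), flow(i,e)
round 2: derive flow(j,g) via R1 from flow(j,d), flow(d,g)
round 3: derive flow(d,a) via R1 from flow(d,e), flow(e,a)
round 3: derive flow(e,e) via R1 from flow(e,d), flow(d,e)
round 3: derive flow(e,j) via R1 from flow(e,d), flow(d,j)
round 3: derive flow(f,g) via R1 from flow(f,d), flow(d,g)
round 3: derive flow(f,j) via R1 from flow(f,d), flow(d,j)
round 3: derive flow(g,e) via R1 from flow(g,d), flow(d,e)
round 3: derive flow(g,g) via R1 from flow(g,d), flow(d,g)
round 3: derive flow(i,a) via R1 from flow(i,e), flow(e,a)
round 3: derive flow(i,j) via R1 from flow(i,d), flow(d,j)
round 3: derive flow(j,a) via R1 from flow(j,e), flow(e,a)
round 3: derive flow(j,f) via R1 from flow(j,d), flow(d,f)
round 3: derive flow(j,j) via R1 from flow(j,d), flow(d,j)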